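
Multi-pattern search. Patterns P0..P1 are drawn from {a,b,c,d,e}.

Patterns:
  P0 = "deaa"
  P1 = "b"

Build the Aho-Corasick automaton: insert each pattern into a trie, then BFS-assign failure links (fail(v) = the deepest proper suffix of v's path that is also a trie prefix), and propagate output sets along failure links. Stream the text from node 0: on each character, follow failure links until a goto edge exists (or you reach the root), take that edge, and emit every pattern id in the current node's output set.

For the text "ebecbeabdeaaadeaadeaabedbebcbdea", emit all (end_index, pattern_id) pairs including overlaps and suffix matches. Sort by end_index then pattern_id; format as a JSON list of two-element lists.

Build automaton:
Trie (insert patterns):
  0='ε' goto b→5 d→1
  1='d' goto e→2
  2='de' goto a→3
  3='dea' goto a→4
  4='deaa' goto ·  [P0 ends]
  5='b' goto ·  [P1 ends]

Failure links (BFS by depth):
  n1('d'): parent n0 fail=0; on 'd' 0 → fail=0;  out ∅∪∅=∅
  n5('b'): parent n0 fail=0; on 'b' 0 → fail=0;  out {1}∪∅={1}
  n2('de'): parent n1 fail=0; on 'e' 0 → fail=0;  out ∅∪∅=∅
  n3('dea'): parent n2 fail=0; on 'a' 0 → fail=0;  out ∅∪∅=∅
  n4('deaa'): parent n3 fail=0; on 'a' 0 → fail=0;  out {0}∪∅={0}

Scan:
[0] read 'e'  n0⇒n0
[1] read 'b'  n0⇒n5  → match P1@[1:1]
[2] read 'e'  n5⇒n0 (via fail)
[3] read 'c'  n0⇒n0
[4] read 'b'  n0⇒n5  → match P1@[4:4]
[5] read 'e'  n5⇒n0 (via fail)
[6] read 'a'  n0⇒n0
[7] read 'b'  n0⇒n5  → match P1@[7:7]
[8] read 'd'  n5⇒n1 (via fail)
[9] read 'e'  n1⇒n2
[10] read 'a'  n2⇒n3
[11] read 'a'  n3⇒n4  → match P0@[8:11]
[12] read 'a'  n4⇒n0 (via fail)
[13] read 'd'  n0⇒n1
[14] read 'e'  n1⇒n2
[15] read 'a'  n2⇒n3
[16] read 'a'  n3⇒n4  → match P0@[13:16]
[17] read 'd'  n4⇒n1 (via fail)
[18] read 'e'  n1⇒n2
[19] read 'a'  n2⇒n3
[20] read 'a'  n3⇒n4  → match P0@[17:20]
[21] read 'b'  n4⇒n5 (via fail)  → match P1@[21:21]
[22] read 'e'  n5⇒n0 (via fail)
[23] read 'd'  n0⇒n1
[24] read 'b'  n1⇒n5 (via fail)  → match P1@[24:24]
[25] read 'e'  n5⇒n0 (via fail)
[26] read 'b'  n0⇒n5  → match P1@[26:26]
[27] read 'c'  n5⇒n0 (via fail)
[28] read 'b'  n0⇒n5  → match P1@[28:28]
[29] read 'd'  n5⇒n1 (via fail)
[30] read 'e'  n1⇒n2
[31] read 'a'  n2⇒n3

Result: [[1,1],[4,1],[7,1],[11,0],[16,0],[20,0],[21,1],[24,1],[26,1],[28,1]]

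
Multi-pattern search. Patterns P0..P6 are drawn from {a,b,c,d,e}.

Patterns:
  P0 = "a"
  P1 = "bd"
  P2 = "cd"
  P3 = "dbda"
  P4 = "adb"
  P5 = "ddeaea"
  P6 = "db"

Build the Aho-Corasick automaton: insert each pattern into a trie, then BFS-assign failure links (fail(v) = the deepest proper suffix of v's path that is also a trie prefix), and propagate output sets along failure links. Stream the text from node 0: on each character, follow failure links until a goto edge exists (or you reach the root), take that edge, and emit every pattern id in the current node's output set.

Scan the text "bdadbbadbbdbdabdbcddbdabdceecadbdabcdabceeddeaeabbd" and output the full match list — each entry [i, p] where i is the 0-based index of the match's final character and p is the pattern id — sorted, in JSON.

Construct AC machine:
Trie nodes:
  0='ε' goto a→1 b→2 c→4 d→6
  1='a' goto d→10  [P0 ends]
  2='b' goto d→3
  3='bd' goto ·  [P1 ends]
  4='c' goto d→5
  5='cd' goto ·  [P2 ends]
  6='d' goto b→7 d→12
  7='db' goto d→8  [P6 ends]
  8='dbd' goto a→9
  9='dbda' goto ·  [P3 ends]
  10='ad' goto b→11
  11='adb' goto ·  [P4 ends]
  12='dd' goto e→13
  13='dde' goto a→14
  14='ddea' goto e→15
  15='ddeae' goto a→16
  16='ddeaea' goto ·  [P5 ends]

Failure links (BFS by depth):
  n1('a'): parent n0 fail=0; on 'a' 0 → fail=0;  out {0}∪∅={0}
  n2('b'): parent n0 fail=0; on 'b' 0 → fail=0;  out ∅∪∅=∅
  n4('c'): parent n0 fail=0; on 'c' 0 → fail=0;  out ∅∪∅=∅
  n6('d'): parent n0 fail=0; on 'd' 0 → fail=0;  out ∅∪∅=∅
  n3('bd'): parent n2 fail=0; on 'd' 0 → fail=6;  out {1}∪∅={1}
  n5('cd'): parent n4 fail=0; on 'd' 0 → fail=6;  out {2}∪∅={2}
  n7('db'): parent n6 fail=0; on 'b' 0 → fail=2;  out {6}∪∅={6}
  n10('ad'): parent n1 fail=0; on 'd' 0 → fail=6;  out ∅∪∅=∅
  n12('dd'): parent n6 fail=0; on 'd' 0 → fail=6;  out ∅∪∅=∅
  n8('dbd'): parent n7 fail=2; on 'd' 2 → fail=3;  out ∅∪{1}={1}
  n11('adb'): parent n10 fail=6; on 'b' 6 → fail=7;  out {4}∪{6}={4,6}
  n13('dde'): parent n12 fail=6; on 'e' 6→0 → fail=0;  out ∅∪∅=∅
  n9('dbda'): parent n8 fail=3; on 'a' 3→6→0 → fail=1;  out {3}∪{0}={0,3}
  n14('ddea'): parent n13 fail=0; on 'a' 0 → fail=1;  out ∅∪{0}={0}
  n15('ddeae'): parent n14 fail=1; on 'e' 1→0 → fail=0;  out ∅∪∅=∅
  n16('ddeaea'): parent n15 fail=0; on 'a' 0 → fail=1;  out {5}∪{0}={0,5}

Run:
[0] read 'b'  n0⇒n2
[1] read 'd'  n2⇒n3  → match P1@[0:1]
[2] read 'a'  n3⇒n1 (via fail)  → match P0@[2:2]
[3] read 'd'  n1⇒n10
[4] read 'b'  n10⇒n11  → match P4@[2:4],P6@[3:4]
[5] read 'b'  n11⇒n2 (via fail)
[6] read 'a'  n2⇒n1 (via fail)  → match P0@[6:6]
[7] read 'd'  n1⇒n10
[8] read 'b'  n10⇒n11  → match P4@[6:8],P6@[7:8]
[9] read 'b'  n11⇒n2 (via fail)
[10] read 'd'  n2⇒n3  → match P1@[9:10]
[11] read 'b'  n3⇒n7 (via fail)  → match P6@[10:11]
[12] read 'd'  n7⇒n8  → match P1@[11:12]
[13] read 'a'  n8⇒n9  → match P0@[13:13],P3@[10:13]
[14] read 'b'  n9⇒n2 (via fail)
[15] read 'd'  n2⇒n3  → match P1@[14:15]
[16] read 'b'  n3⇒n7 (via fail)  → match P6@[15:16]
[17] read 'c'  n7⇒n4 (via fail)
[18] read 'd'  n4⇒n5  → match P2@[17:18]
[19] read 'd'  n5⇒n12 (via fail)
[20] read 'b'  n12⇒n7 (via fail)  → match P6@[19:20]
[21] read 'd'  n7⇒n8  → match P1@[20:21]
[22] read 'a'  n8⇒n9  → match P0@[22:22],P3@[19:22]
[23] read 'b'  n9⇒n2 (via fail)
[24] read 'd'  n2⇒n3  → match P1@[23:24]
[25] read 'c'  n3⇒n4 (via fail)
[26] read 'e'  n4⇒n0 (via fail)
[27] read 'e'  n0⇒n0
[28] read 'c'  n0⇒n4
[29] read 'a'  n4⇒n1 (via fail)  → match P0@[29:29]
[30] read 'd'  n1⇒n10
[31] read 'b'  n10⇒n11  → match P4@[29:31],P6@[30:31]
[32] read 'd'  n11⇒n8 (via fail)  → match P1@[31:32]
[33] read 'a'  n8⇒n9  → match P0@[33:33],P3@[30:33]
[34] read 'b'  n9⇒n2 (via fail)
[35] read 'c'  n2⇒n4 (via fail)
[36] read 'd'  n4⇒n5  → match P2@[35:36]
[37] read 'a'  n5⇒n1 (via fail)  → match P0@[37:37]
[38] read 'b'  n1⇒n2 (via fail)
[39] read 'c'  n2⇒n4 (via fail)
[40] read 'e'  n4⇒n0 (via fail)
[41] read 'e'  n0⇒n0
[42] read 'd'  n0⇒n6
[43] read 'd'  n6⇒n12
[44] read 'e'  n12⇒n13
[45] read 'a'  n13⇒n14  → match P0@[45:45]
[46] read 'e'  n14⇒n15
[47] read 'a'  n15⇒n16  → match P0@[47:47],P5@[42:47]
[48] read 'b'  n16⇒n2 (via fail)
[49] read 'b'  n2⇒n2 (via fail)
[50] read 'd'  n2⇒n3  → match P1@[49:50]

Matches: [[1,1],[2,0],[4,4],[4,6],[6,0],[8,4],[8,6],[10,1],[11,6],[12,1],[13,0],[13,3],[15,1],[16,6],[18,2],[20,6],[21,1],[22,0],[22,3],[24,1],[29,0],[31,4],[31,6],[32,1],[33,0],[33,3],[36,2],[37,0],[45,0],[47,0],[47,5],[50,1]]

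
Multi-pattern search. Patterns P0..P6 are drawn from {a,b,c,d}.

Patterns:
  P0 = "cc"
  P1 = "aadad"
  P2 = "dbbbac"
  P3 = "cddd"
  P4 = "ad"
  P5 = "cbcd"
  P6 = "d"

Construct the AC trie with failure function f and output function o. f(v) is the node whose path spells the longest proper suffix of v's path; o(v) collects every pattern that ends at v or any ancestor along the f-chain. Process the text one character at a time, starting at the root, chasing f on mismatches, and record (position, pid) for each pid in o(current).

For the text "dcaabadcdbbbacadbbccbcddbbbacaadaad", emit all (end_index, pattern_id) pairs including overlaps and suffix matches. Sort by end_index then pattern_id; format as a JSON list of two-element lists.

Construct AC machine:
Trie nodes:
  n0 'ε': a→3 c→1 d→8
  n1 'c': b→18 c→2 d→14
  n2 'cc': ·  [P0 ends]
  n3 'a': a→4 d→17
  n4 'aa': d→5
  n5 'aad': a→6
  n6 'aada': d→7
  n7 'aadad': ·  [P1 ends]
  n8 'd': b→9  [P6 ends]
  n9 'db': b→10
  n10 'dbb': b→11
  n11 'dbbb': a→12
  n12 'dbbba': c→13
  n13 'dbbbac': ·  [P2 ends]
  n14 'cd': d→15
  n15 'cdd': d→16
  n16 'cddd': ·  [P3 ends]
  n17 'ad': ·  [P4 ends]
  n18 'cb': c→19
  n19 'cbc': d→20
  n20 'cbcd': ·  [P5 ends]

Failure links (BFS by depth):
  fail(1) 'c': from fail(0)=0 chase 'c': 0 ⇒ 0;  out=∅∪out(0)=∅
  fail(3) 'a': from fail(0)=0 chase 'a': 0 ⇒ 0;  out=∅∪out(0)=∅
  fail(8) 'd': from fail(0)=0 chase 'd': 0 ⇒ 0;  out={6}∪out(0)={6}
  fail(2) 'cc': from fail(1)=0 chase 'c': 0 ⇒ 1;  out={0}∪out(1)={0}
  fail(4) 'aa': from fail(3)=0 chase 'a': 0 ⇒ 3;  out=∅∪out(3)=∅
  fail(9) 'db': from fail(8)=0 chase 'b': 0 ⇒ 0;  out=∅∪out(0)=∅
  fail(14) 'cd': from fail(1)=0 chase 'd': 0 ⇒ 8;  out=∅∪out(8)={6}
  fail(17) 'ad': from fail(3)=0 chase 'd': 0 ⇒ 8;  out={4}∪out(8)={4,6}
  fail(18) 'cb': from fail(1)=0 chase 'b': 0 ⇒ 0;  out=∅∪out(0)=∅
  fail(5) 'aad': from fail(4)=3 chase 'd': 3 ⇒ 17;  out=∅∪out(17)={4,6}
  fail(10) 'dbb': from fail(9)=0 chase 'b': 0 ⇒ 0;  out=∅∪out(0)=∅
  fail(15) 'cdd': from fail(14)=8 chase 'd': 8→0 ⇒ 8;  out=∅∪out(8)={6}
  fail(19) 'cbc': from fail(18)=0 chase 'c': 0 ⇒ 1;  out=∅∪out(1)=∅
  fail(6) 'aada': from fail(5)=17 chase 'a': 17→8→0 ⇒ 3;  out=∅∪out(3)=∅
  fail(11) 'dbbb': from fail(10)=0 chase 'b': 0 ⇒ 0;  out=∅∪out(0)=∅
  fail(16) 'cddd': from fail(15)=8 chase 'd': 8→0 ⇒ 8;  out={3}∪out(8)={3,6}
  fail(20) 'cbcd': from fail(19)=1 chase 'd': 1 ⇒ 14;  out={5}∪out(14)={5,6}
  fail(7) 'aadad': from fail(6)=3 chase 'd': 3 ⇒ 17;  out={1}∪out(17)={1,4,6}
  fail(12) 'dbbba': from fail(11)=0 chase 'a': 0 ⇒ 3;  out=∅∪out(3)=∅
  fail(13) 'dbbbac': from fail(12)=3 chase 'c': 3→0 ⇒ 1;  out={2}∪out(1)={2}

Scan:
i=0 'd': node 0→8  → match P6@[0:0]
i=1 'c': node 8→1 (via fail)
i=2 'a': node 1→3 (via fail)
i=3 'a': node 3→4
i=4 'b': node 4→0 (via fail)
i=5 'a': node 0→3
i=6 'd': node 3→17  → match P4@[5:6],P6@[6:6]
i=7 'c': node 17→1 (via fail)
i=8 'd': node 1→14  → match P6@[8:8]
i=9 'b': node 14→9 (via fail)
i=10 'b': node 9→10
i=11 'b': node 10→11
i=12 'a': node 11→12
i=13 'c': node 12→13  → match P2@[8:13]
i=14 'a': node 13→3 (via fail)
i=15 'd': node 3→17  → match P4@[14:15],P6@[15:15]
i=16 'b': node 17→9 (via fail)
i=17 'b': node 9→10
i=18 'c': node 10→1 (via fail)
i=19 'c': node 1→2  → match P0@[18:19]
i=20 'b': node 2→18 (via fail)
i=21 'c': node 18→19
i=22 'd': node 19→20  → match P5@[19:22],P6@[22:22]
i=23 'd': node 20→15 (via fail)  → match P6@[23:23]
i=24 'b': node 15→9 (via fail)
i=25 'b': node 9→10
i=26 'b': node 10→11
i=27 'a': node 11→12
i=28 'c': node 12→13  → match P2@[23:28]
i=29 'a': node 13→3 (via fail)
i=30 'a': node 3→4
i=31 'd': node 4→5  → match P4@[30:31],P6@[31:31]
i=32 'a': node 5→6
i=33 'a': node 6→4 (via fail)
i=34 'd': node 4→5  → match P4@[33:34],P6@[34:34]

Result: [[0,6],[6,4],[6,6],[8,6],[13,2],[15,4],[15,6],[19,0],[22,5],[22,6],[23,6],[28,2],[31,4],[31,6],[34,4],[34,6]]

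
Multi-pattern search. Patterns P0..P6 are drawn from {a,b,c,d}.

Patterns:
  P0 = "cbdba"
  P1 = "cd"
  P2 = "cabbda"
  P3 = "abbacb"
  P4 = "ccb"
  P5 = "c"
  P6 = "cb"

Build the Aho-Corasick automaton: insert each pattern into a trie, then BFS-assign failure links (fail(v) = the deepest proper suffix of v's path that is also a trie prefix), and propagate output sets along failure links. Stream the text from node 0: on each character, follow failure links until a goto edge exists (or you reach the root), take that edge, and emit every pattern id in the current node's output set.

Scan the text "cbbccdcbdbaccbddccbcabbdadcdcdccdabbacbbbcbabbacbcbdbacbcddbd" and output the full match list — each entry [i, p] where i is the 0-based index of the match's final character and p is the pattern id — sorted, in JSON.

Construct AC machine:
Trie nodes:
  n0 'ε': a→12 c→1
  n1 'c': a→7 b→2 c→18 d→6  [P5 ends]
  n2 'cb': d→3  [P6 ends]
  n3 'cbd': b→4
  n4 'cbdb': a→5
  n5 'cbdba': ·  [P0 ends]
  n6 'cd': ·  [P1 ends]
  n7 'ca': b→8
  n8 'cab': b→9
  n9 'cabb': d→10
  n10 'cabbd': a→11
  n11 'cabbda': ·  [P2 ends]
  n12 'a': b→13
  n13 'ab': b→14
  n14 'abb': a→15
  n15 'abba': c→16
  n16 'abbac': b→17
  n17 'abbacb': ·  [P3 ends]
  n18 'cc': b→19
  n19 'ccb': ·  [P4 ends]

BFS fail/out derivation:
  fail(1) 'c': from fail(0)=0 chase 'c': 0 ⇒ 0;  out={5}∪out(0)={5}
  fail(12) 'a': from fail(0)=0 chase 'a': 0 ⇒ 0;  out=∅∪out(0)=∅
  fail(2) 'cb': from fail(1)=0 chase 'b': 0 ⇒ 0;  out={6}∪out(0)={6}
  fail(6) 'cd': from fail(1)=0 chase 'd': 0 ⇒ 0;  out={1}∪out(0)={1}
  fail(7) 'ca': from fail(1)=0 chase 'a': 0 ⇒ 12;  out=∅∪out(12)=∅
  fail(13) 'ab': from fail(12)=0 chase 'b': 0 ⇒ 0;  out=∅∪out(0)=∅
  fail(18) 'cc': from fail(1)=0 chase 'c': 0 ⇒ 1;  out=∅∪out(1)={5}
  fail(3) 'cbd': from fail(2)=0 chase 'd': 0 ⇒ 0;  out=∅∪out(0)=∅
  fail(8) 'cab': from fail(7)=12 chase 'b': 12 ⇒ 13;  out=∅∪out(13)=∅
  fail(14) 'abb': from fail(13)=0 chase 'b': 0 ⇒ 0;  out=∅∪out(0)=∅
  fail(19) 'ccb': from fail(18)=1 chase 'b': 1 ⇒ 2;  out={4}∪out(2)={4,6}
  fail(4) 'cbdb': from fail(3)=0 chase 'b': 0 ⇒ 0;  out=∅∪out(0)=∅
  fail(9) 'cabb': from fail(8)=13 chase 'b': 13 ⇒ 14;  out=∅∪out(14)=∅
  fail(15) 'abba': from fail(14)=0 chase 'a': 0 ⇒ 12;  out=∅∪out(12)=∅
  fail(5) 'cbdba': from fail(4)=0 chase 'a': 0 ⇒ 12;  out={0}∪out(12)={0}
  fail(10) 'cabbd': from fail(9)=14 chase 'd': 14→0 ⇒ 0;  out=∅∪out(0)=∅
  fail(16) 'abbac': from fail(15)=12 chase 'c': 12→0 ⇒ 1;  out=∅∪out(1)={5}
  fail(11) 'cabbda': from fail(10)=0 chase 'a': 0 ⇒ 12;  out={2}∪out(12)={2}
  fail(17) 'abbacb': from fail(16)=1 chase 'b': 1 ⇒ 2;  out={3}∪out(2)={3,6}

Scan:
pos 0 'c': at 1  emit P5@[0:0]
pos 1 'b': at 2  emit P6@[0:1]
pos 2 'b': at 0 (fail-walked)
pos 3 'c': at 1  emit P5@[3:3]
pos 4 'c': at 18  emit P5@[4:4]
pos 5 'd': at 6 (fail-walked)  emit P1@[4:5]
pos 6 'c': at 1 (fail-walked)  emit P5@[6:6]
pos 7 'b': at 2  emit P6@[6:7]
pos 8 'd': at 3
pos 9 'b': at 4
pos 10 'a': at 5  emit P0@[6:10]
pos 11 'c': at 1 (fail-walked)  emit P5@[11:11]
pos 12 'c': at 18  emit P5@[12:12]
pos 13 'b': at 19  emit P4@[11:13],P6@[12:13]
pos 14 'd': at 3 (fail-walked)
pos 15 'd': at 0 (fail-walked)
pos 16 'c': at 1  emit P5@[16:16]
pos 17 'c': at 18  emit P5@[17:17]
pos 18 'b': at 19  emit P4@[16:18],P6@[17:18]
pos 19 'c': at 1 (fail-walked)  emit P5@[19:19]
pos 20 'a': at 7
pos 21 'b': at 8
pos 22 'b': at 9
pos 23 'd': at 10
pos 24 'a': at 11  emit P2@[19:24]
pos 25 'd': at 0 (fail-walked)
pos 26 'c': at 1  emit P5@[26:26]
pos 27 'd': at 6  emit P1@[26:27]
pos 28 'c': at 1 (fail-walked)  emit P5@[28:28]
pos 29 'd': at 6  emit P1@[28:29]
pos 30 'c': at 1 (fail-walked)  emit P5@[30:30]
pos 31 'c': at 18  emit P5@[31:31]
pos 32 'd': at 6 (fail-walked)  emit P1@[31:32]
pos 33 'a': at 12 (fail-walked)
pos 34 'b': at 13
pos 35 'b': at 14
pos 36 'a': at 15
pos 37 'c': at 16  emit P5@[37:37]
pos 38 'b': at 17  emit P3@[33:38],P6@[37:38]
pos 39 'b': at 0 (fail-walked)
pos 40 'b': at 0
pos 41 'c': at 1  emit P5@[41:41]
pos 42 'b': at 2  emit P6@[41:42]
pos 43 'a': at 12 (fail-walked)
pos 44 'b': at 13
pos 45 'b': at 14
pos 46 'a': at 15
pos 47 'c': at 16  emit P5@[47:47]
pos 48 'b': at 17  emit P3@[43:48],P6@[47:48]
pos 49 'c': at 1 (fail-walked)  emit P5@[49:49]
pos 50 'b': at 2  emit P6@[49:50]
pos 51 'd': at 3
pos 52 'b': at 4
pos 53 'a': at 5  emit P0@[49:53]
pos 54 'c': at 1 (fail-walked)  emit P5@[54:54]
pos 55 'b': at 2  emit P6@[54:55]
pos 56 'c': at 1 (fail-walked)  emit P5@[56:56]
pos 57 'd': at 6  emit P1@[56:57]
pos 58 'd': at 0 (fail-walked)
pos 59 'b': at 0
pos 60 'd': at 0

All matches (sorted): [[0,5],[1,6],[3,5],[4,5],[5,1],[6,5],[7,6],[10,0],[11,5],[12,5],[13,4],[13,6],[16,5],[17,5],[18,4],[18,6],[19,5],[24,2],[26,5],[27,1],[28,5],[29,1],[30,5],[31,5],[32,1],[37,5],[38,3],[38,6],[41,5],[42,6],[47,5],[48,3],[48,6],[49,5],[50,6],[53,0],[54,5],[55,6],[56,5],[57,1]]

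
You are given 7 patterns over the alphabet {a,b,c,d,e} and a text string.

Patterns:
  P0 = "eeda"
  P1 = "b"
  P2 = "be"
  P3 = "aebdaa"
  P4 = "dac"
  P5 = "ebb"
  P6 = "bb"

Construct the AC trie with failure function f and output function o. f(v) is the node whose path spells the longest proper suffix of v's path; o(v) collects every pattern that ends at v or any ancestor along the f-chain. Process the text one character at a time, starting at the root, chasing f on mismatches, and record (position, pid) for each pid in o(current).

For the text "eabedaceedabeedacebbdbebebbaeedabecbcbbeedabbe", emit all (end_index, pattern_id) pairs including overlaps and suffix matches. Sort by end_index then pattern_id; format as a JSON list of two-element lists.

Construct AC machine:
Trie (insert patterns):
  n0 'ε': a→7 b→5 d→13 e→1
  n1 'e': b→16 e→2
  n2 'ee': d→3
  n3 'eed': a→4
  n4 'eeda': ·  ←P0
  n5 'b': b→18 e→6  ←P1
  n6 'be': ·  ←P2
  n7 'a': e→8
  n8 'ae': b→9
  n9 'aeb': d→10
  n10 'aebd': a→11
  n11 'aebda': a→12
  n12 'aebdaa': ·  ←P3
  n13 'd': a→14
  n14 'da': c→15
  n15 'dac': ·  ←P4
  n16 'eb': b→17
  n17 'ebb': ·  ←P5
  n18 'bb': ·  ←P6

BFS fail/out derivation:
  fail(1) 'e': from fail(0)=0 chase 'e': 0 ⇒ 0;  out=∅∪out(0)=∅
  fail(5) 'b': from fail(0)=0 chase 'b': 0 ⇒ 0;  out={1}∪out(0)={1}
  fail(7) 'a': from fail(0)=0 chase 'a': 0 ⇒ 0;  out=∅∪out(0)=∅
  fail(13) 'd': from fail(0)=0 chase 'd': 0 ⇒ 0;  out=∅∪out(0)=∅
  fail(2) 'ee': from fail(1)=0 chase 'e': 0 ⇒ 1;  out=∅∪out(1)=∅
  fail(6) 'be': from fail(5)=0 chase 'e': 0 ⇒ 1;  out={2}∪out(1)={2}
  fail(8) 'ae': from fail(7)=0 chase 'e': 0 ⇒ 1;  out=∅∪out(1)=∅
  fail(14) 'da': from fail(13)=0 chase 'a': 0 ⇒ 7;  out=∅∪out(7)=∅
  fail(16) 'eb': from fail(1)=0 chase 'b': 0 ⇒ 5;  out=∅∪out(5)={1}
  fail(18) 'bb': from fail(5)=0 chase 'b': 0 ⇒ 5;  out={6}∪out(5)={1,6}
  fail(3) 'eed': from fail(2)=1 chase 'd': 1→0 ⇒ 13;  out=∅∪out(13)=∅
  fail(9) 'aeb': from fail(8)=1 chase 'b': 1 ⇒ 16;  out=∅∪out(16)={1}
  fail(15) 'dac': from fail(14)=7 chase 'c': 7→0 ⇒ 0;  out={4}∪out(0)={4}
  fail(17) 'ebb': from fail(16)=5 chase 'b': 5 ⇒ 18;  out={5}∪out(18)={1,5,6}
  fail(4) 'eeda': from fail(3)=13 chase 'a': 13 ⇒ 14;  out={0}∪out(14)={0}
  fail(10) 'aebd': from fail(9)=16 chase 'd': 16→5→0 ⇒ 13;  out=∅∪out(13)=∅
  fail(11) 'aebda': from fail(10)=13 chase 'a': 13 ⇒ 14;  out=∅∪out(14)=∅
  fail(12) 'aebdaa': from fail(11)=14 chase 'a': 14→7→0 ⇒ 7;  out={3}∪out(7)={3}

Text stream:
i=0 'e': node 0→1
i=1 'a': node 1→7 (fail-walked)
i=2 'b': node 7→5 (fail-walked)  → match P1@[2:2]
i=3 'e': node 5→6  → match P2@[2:3]
i=4 'd': node 6→13 (fail-walked)
i=5 'a': node 13→14
i=6 'c': node 14→15  → match P4@[4:6]
i=7 'e': node 15→1 (fail-walked)
i=8 'e': node 1→2
i=9 'd': node 2→3
i=10 'a': node 3→4  → match P0@[7:10]
i=11 'b': node 4→5 (fail-walked)  → match P1@[11:11]
i=12 'e': node 5→6  → match P2@[11:12]
i=13 'e': node 6→2 (fail-walked)
i=14 'd': node 2→3
i=15 'a': node 3→4  → match P0@[12:15]
i=16 'c': node 4→15 (fail-walked)  → match P4@[14:16]
i=17 'e': node 15→1 (fail-walked)
i=18 'b': node 1→16  → match P1@[18:18]
i=19 'b': node 16→17  → match P1@[19:19],P5@[17:19],P6@[18:19]
i=20 'd': node 17→13 (fail-walked)
i=21 'b': node 13→5 (fail-walked)  → match P1@[21:21]
i=22 'e': node 5→6  → match P2@[21:22]
i=23 'b': node 6→16 (fail-walked)  → match P1@[23:23]
i=24 'e': node 16→6 (fail-walked)  → match P2@[23:24]
i=25 'b': node 6→16 (fail-walked)  → match P1@[25:25]
i=26 'b': node 16→17  → match P1@[26:26],P5@[24:26],P6@[25:26]
i=27 'a': node 17→7 (fail-walked)
i=28 'e': node 7→8
i=29 'e': node 8→2 (fail-walked)
i=30 'd': node 2→3
i=31 'a': node 3→4  → match P0@[28:31]
i=32 'b': node 4→5 (fail-walked)  → match P1@[32:32]
i=33 'e': node 5→6  → match P2@[32:33]
i=34 'c': node 6→0 (fail-walked)
i=35 'b': node 0→5  → match P1@[35:35]
i=36 'c': node 5→0 (fail-walked)
i=37 'b': node 0→5  → match P1@[37:37]
i=38 'b': node 5→18  → match P1@[38:38],P6@[37:38]
i=39 'e': node 18→6 (fail-walked)  → match P2@[38:39]
i=40 'e': node 6→2 (fail-walked)
i=41 'd': node 2→3
i=42 'a': node 3→4  → match P0@[39:42]
i=43 'b': node 4→5 (fail-walked)  → match P1@[43:43]
i=44 'b': node 5→18  → match P1@[44:44],P6@[43:44]
i=45 'e': node 18→6 (fail-walked)  → match P2@[44:45]

Matches: [[2,1],[3,2],[6,4],[10,0],[11,1],[12,2],[15,0],[16,4],[18,1],[19,1],[19,5],[19,6],[21,1],[22,2],[23,1],[24,2],[25,1],[26,1],[26,5],[26,6],[31,0],[32,1],[33,2],[35,1],[37,1],[38,1],[38,6],[39,2],[42,0],[43,1],[44,1],[44,6],[45,2]]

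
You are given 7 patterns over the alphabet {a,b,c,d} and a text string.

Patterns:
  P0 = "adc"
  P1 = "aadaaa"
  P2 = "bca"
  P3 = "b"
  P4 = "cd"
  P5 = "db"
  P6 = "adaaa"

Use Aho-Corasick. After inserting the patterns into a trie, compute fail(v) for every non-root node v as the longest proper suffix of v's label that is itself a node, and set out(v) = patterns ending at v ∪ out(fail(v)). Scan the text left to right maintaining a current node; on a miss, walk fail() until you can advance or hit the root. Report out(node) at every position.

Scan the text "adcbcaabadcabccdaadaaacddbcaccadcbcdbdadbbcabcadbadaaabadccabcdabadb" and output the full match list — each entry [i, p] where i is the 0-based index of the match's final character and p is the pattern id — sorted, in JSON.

Construct AC machine:
Trie (insert patterns):
  0='ε' goto a→1 b→9 c→12 d→14
  1='a' goto a→4 d→2
  2='ad' goto a→16 c→3
  3='adc' goto ·  ←P0
  4='aa' goto d→5
  5='aad' goto a→6
  6='aada' goto a→7
  7='aadaa' goto a→8
  8='aadaaa' goto ·  ←P1
  9='b' goto c→10  ←P3
  10='bc' goto a→11
  11='bca' goto ·  ←P2
  12='c' goto d→13
  13='cd' goto ·  ←P4
  14='d' goto b→15
  15='db' goto ·  ←P5
  16='ada' goto a→17
  17='adaa' goto a→18
  18='adaaa' goto ·  ←P6

Failure links (BFS by depth):
  n1('a'): parent n0 fail=0; on 'a' 0 → fail=0;  out ∅∪∅=∅
  n9('b'): parent n0 fail=0; on 'b' 0 → fail=0;  out {3}∪∅={3}
  n12('c'): parent n0 fail=0; on 'c' 0 → fail=0;  out ∅∪∅=∅
  n14('d'): parent n0 fail=0; on 'd' 0 → fail=0;  out ∅∪∅=∅
  n2('ad'): parent n1 fail=0; on 'd' 0 → fail=14;  out ∅∪∅=∅
  n4('aa'): parent n1 fail=0; on 'a' 0 → fail=1;  out ∅∪∅=∅
  n10('bc'): parent n9 fail=0; on 'c' 0 → fail=12;  out ∅∪∅=∅
  n13('cd'): parent n12 fail=0; on 'd' 0 → fail=14;  out {4}∪∅={4}
  n15('db'): parent n14 fail=0; on 'b' 0 → fail=9;  out {5}∪{3}={3,5}
  n3('adc'): parent n2 fail=14; on 'c' 14→0 → fail=12;  out {0}∪∅={0}
  n5('aad'): parent n4 fail=1; on 'd' 1 → fail=2;  out ∅∪∅=∅
  n11('bca'): parent n10 fail=12; on 'a' 12→0 → fail=1;  out {2}∪∅={2}
  n16('ada'): parent n2 fail=14; on 'a' 14→0 → fail=1;  out ∅∪∅=∅
  n6('aada'): parent n5 fail=2; on 'a' 2 → fail=16;  out ∅∪∅=∅
  n17('adaa'): parent n16 fail=1; on 'a' 1 → fail=4;  out ∅∪∅=∅
  n7('aadaa'): parent n6 fail=16; on 'a' 16 → fail=17;  out ∅∪∅=∅
  n18('adaaa'): parent n17 fail=4; on 'a' 4→1 → fail=4;  out {6}∪∅={6}
  n8('aadaaa'): parent n7 fail=17; on 'a' 17 → fail=18;  out {1}∪{6}={1,6}

Scan:
i=0 'a': node 0→1
i=1 'd': node 1→2
i=2 'c': node 2→3  emit P0@[0:2]
i=3 'b': node 3→9 (fail-walked)  emit P3@[3:3]
i=4 'c': node 9→10
i=5 'a': node 10→11  emit P2@[3:5]
i=6 'a': node 11→4 (fail-walked)
i=7 'b': node 4→9 (fail-walked)  emit P3@[7:7]
i=8 'a': node 9→1 (fail-walked)
i=9 'd': node 1→2
i=10 'c': node 2→3  emit P0@[8:10]
i=11 'a': node 3→1 (fail-walked)
i=12 'b': node 1→9 (fail-walked)  emit P3@[12:12]
i=13 'c': node 9→10
i=14 'c': node 10→12 (fail-walked)
i=15 'd': node 12→13  emit P4@[14:15]
i=16 'a': node 13→1 (fail-walked)
i=17 'a': node 1→4
i=18 'd': node 4→5
i=19 'a': node 5→6
i=20 'a': node 6→7
i=21 'a': node 7→8  emit P1@[16:21],P6@[17:21]
i=22 'c': node 8→12 (fail-walked)
i=23 'd': node 12→13  emit P4@[22:23]
i=24 'd': node 13→14 (fail-walked)
i=25 'b': node 14→15  emit P3@[25:25],P5@[24:25]
i=26 'c': node 15→10 (fail-walked)
i=27 'a': node 10→11  emit P2@[25:27]
i=28 'c': node 11→12 (fail-walked)
i=29 'c': node 12→12 (fail-walked)
i=30 'a': node 12→1 (fail-walked)
i=31 'd': node 1→2
i=32 'c': node 2→3  emit P0@[30:32]
i=33 'b': node 3→9 (fail-walked)  emit P3@[33:33]
i=34 'c': node 9→10
i=35 'd': node 10→13 (fail-walked)  emit P4@[34:35]
i=36 'b': node 13→15 (fail-walked)  emit P3@[36:36],P5@[35:36]
i=37 'd': node 15→14 (fail-walked)
i=38 'a': node 14→1 (fail-walked)
i=39 'd': node 1→2
i=40 'b': node 2→15 (fail-walked)  emit P3@[40:40],P5@[39:40]
i=41 'b': node 15→9 (fail-walked)  emit P3@[41:41]
i=42 'c': node 9→10
i=43 'a': node 10→11  emit P2@[41:43]
i=44 'b': node 11→9 (fail-walked)  emit P3@[44:44]
i=45 'c': node 9→10
i=46 'a': node 10→11  emit P2@[44:46]
i=47 'd': node 11→2 (fail-walked)
i=48 'b': node 2→15 (fail-walked)  emit P3@[48:48],P5@[47:48]
i=49 'a': node 15→1 (fail-walked)
i=50 'd': node 1→2
i=51 'a': node 2→16
i=52 'a': node 16→17
i=53 'a': node 17→18  emit P6@[49:53]
i=54 'b': node 18→9 (fail-walked)  emit P3@[54:54]
i=55 'a': node 9→1 (fail-walked)
i=56 'd': node 1→2
i=57 'c': node 2→3  emit P0@[55:57]
i=58 'c': node 3→12 (fail-walked)
i=59 'a': node 12→1 (fail-walked)
i=60 'b': node 1→9 (fail-walked)  emit P3@[60:60]
i=61 'c': node 9→10
i=62 'd': node 10→13 (fail-walked)  emit P4@[61:62]
i=63 'a': node 13→1 (fail-walked)
i=64 'b': node 1→9 (fail-walked)  emit P3@[64:64]
i=65 'a': node 9→1 (fail-walked)
i=66 'd': node 1→2
i=67 'b': node 2→15 (fail-walked)  emit P3@[67:67],P5@[66:67]

Result: [[2,0],[3,3],[5,2],[7,3],[10,0],[12,3],[15,4],[21,1],[21,6],[23,4],[25,3],[25,5],[27,2],[32,0],[33,3],[35,4],[36,3],[36,5],[40,3],[40,5],[41,3],[43,2],[44,3],[46,2],[48,3],[48,5],[53,6],[54,3],[57,0],[60,3],[62,4],[64,3],[67,3],[67,5]]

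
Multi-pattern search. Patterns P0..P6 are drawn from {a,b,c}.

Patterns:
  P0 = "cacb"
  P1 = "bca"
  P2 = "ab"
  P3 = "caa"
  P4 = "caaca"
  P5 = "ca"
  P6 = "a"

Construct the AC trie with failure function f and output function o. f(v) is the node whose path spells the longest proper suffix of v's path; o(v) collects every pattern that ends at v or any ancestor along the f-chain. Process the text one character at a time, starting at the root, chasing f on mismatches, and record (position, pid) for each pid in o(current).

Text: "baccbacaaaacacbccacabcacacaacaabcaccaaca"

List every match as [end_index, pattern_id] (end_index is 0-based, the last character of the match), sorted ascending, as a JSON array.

Build automaton:
Trie (insert patterns):
  n0 'ε': a→8 b→5 c→1
  n1 'c': a→2
  n2 'ca': a→10 c→3  ←P5
  n3 'cac': b→4
  n4 'cacb': ·  ←P0
  n5 'b': c→6
  n6 'bc': a→7
  n7 'bca': ·  ←P1
  n8 'a': b→9  ←P6
  n9 'ab': ·  ←P2
  n10 'caa': c→11  ←P3
  n11 'caac': a→12
  n12 'caaca': ·  ←P4

Failure links (BFS by depth):
  fail(1) 'c': from fail(0)=0 chase 'c': 0 ⇒ 0;  out=∅∪out(0)=∅
  fail(5) 'b': from fail(0)=0 chase 'b': 0 ⇒ 0;  out=∅∪out(0)=∅
  fail(8) 'a': from fail(0)=0 chase 'a': 0 ⇒ 0;  out={6}∪out(0)={6}
  fail(2) 'ca': from fail(1)=0 chase 'a': 0 ⇒ 8;  out={5}∪out(8)={5,6}
  fail(6) 'bc': from fail(5)=0 chase 'c': 0 ⇒ 1;  out=∅∪out(1)=∅
  fail(9) 'ab': from fail(8)=0 chase 'b': 0 ⇒ 5;  out={2}∪out(5)={2}
  fail(3) 'cac': from fail(2)=8 chase 'c': 8→0 ⇒ 1;  out=∅∪out(1)=∅
  fail(7) 'bca': from fail(6)=1 chase 'a': 1 ⇒ 2;  out={1}∪out(2)={1,5,6}
  fail(10) 'caa': from fail(2)=8 chase 'a': 8→0 ⇒ 8;  out={3}∪out(8)={3,6}
  fail(4) 'cacb': from fail(3)=1 chase 'b': 1→0 ⇒ 5;  out={0}∪out(5)={0}
  fail(11) 'caac': from fail(10)=8 chase 'c': 8→0 ⇒ 1;  out=∅∪out(1)=∅
  fail(12) 'caaca': from fail(11)=1 chase 'a': 1 ⇒ 2;  out={4}∪out(2)={4,5,6}

Run:
pos 0 'b': at 5
pos 1 'a': at 8 (fail-walked)  emit P6@[1:1]
pos 2 'c': at 1 (fail-walked)
pos 3 'c': at 1 (fail-walked)
pos 4 'b': at 5 (fail-walked)
pos 5 'a': at 8 (fail-walked)  emit P6@[5:5]
pos 6 'c': at 1 (fail-walked)
pos 7 'a': at 2  emit P5@[6:7],P6@[7:7]
pos 8 'a': at 10  emit P3@[6:8],P6@[8:8]
pos 9 'a': at 8 (fail-walked)  emit P6@[9:9]
pos 10 'a': at 8 (fail-walked)  emit P6@[10:10]
pos 11 'c': at 1 (fail-walked)
pos 12 'a': at 2  emit P5@[11:12],P6@[12:12]
pos 13 'c': at 3
pos 14 'b': at 4  emit P0@[11:14]
pos 15 'c': at 6 (fail-walked)
pos 16 'c': at 1 (fail-walked)
pos 17 'a': at 2  emit P5@[16:17],P6@[17:17]
pos 18 'c': at 3
pos 19 'a': at 2 (fail-walked)  emit P5@[18:19],P6@[19:19]
pos 20 'b': at 9 (fail-walked)  emit P2@[19:20]
pos 21 'c': at 6 (fail-walked)
pos 22 'a': at 7  emit P1@[20:22],P5@[21:22],P6@[22:22]
pos 23 'c': at 3 (fail-walked)
pos 24 'a': at 2 (fail-walked)  emit P5@[23:24],P6@[24:24]
pos 25 'c': at 3
pos 26 'a': at 2 (fail-walked)  emit P5@[25:26],P6@[26:26]
pos 27 'a': at 10  emit P3@[25:27],P6@[27:27]
pos 28 'c': at 11
pos 29 'a': at 12  emit P4@[25:29],P5@[28:29],P6@[29:29]
pos 30 'a': at 10 (fail-walked)  emit P3@[28:30],P6@[30:30]
pos 31 'b': at 9 (fail-walked)  emit P2@[30:31]
pos 32 'c': at 6 (fail-walked)
pos 33 'a': at 7  emit P1@[31:33],P5@[32:33],P6@[33:33]
pos 34 'c': at 3 (fail-walked)
pos 35 'c': at 1 (fail-walked)
pos 36 'a': at 2  emit P5@[35:36],P6@[36:36]
pos 37 'a': at 10  emit P3@[35:37],P6@[37:37]
pos 38 'c': at 11
pos 39 'a': at 12  emit P4@[35:39],P5@[38:39],P6@[39:39]

Result: [[1,6],[5,6],[7,5],[7,6],[8,3],[8,6],[9,6],[10,6],[12,5],[12,6],[14,0],[17,5],[17,6],[19,5],[19,6],[20,2],[22,1],[22,5],[22,6],[24,5],[24,6],[26,5],[26,6],[27,3],[27,6],[29,4],[29,5],[29,6],[30,3],[30,6],[31,2],[33,1],[33,5],[33,6],[36,5],[36,6],[37,3],[37,6],[39,4],[39,5],[39,6]]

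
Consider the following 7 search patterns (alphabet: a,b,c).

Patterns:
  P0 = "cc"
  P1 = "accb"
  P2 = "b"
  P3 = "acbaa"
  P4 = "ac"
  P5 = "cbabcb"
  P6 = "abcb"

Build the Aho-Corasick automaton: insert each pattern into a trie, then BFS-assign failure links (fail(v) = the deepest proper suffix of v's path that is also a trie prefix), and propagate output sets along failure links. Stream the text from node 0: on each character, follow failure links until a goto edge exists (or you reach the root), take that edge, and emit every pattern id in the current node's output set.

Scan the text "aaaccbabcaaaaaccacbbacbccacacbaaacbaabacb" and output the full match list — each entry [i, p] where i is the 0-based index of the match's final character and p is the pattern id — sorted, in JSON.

Construct AC machine:
Trie nodes:
  0='ε' goto a→3 b→7 c→1
  1='c' goto b→11 c→2
  2='cc' goto ·  [P0 ends]
  3='a' goto b→16 c→4
  4='ac' goto b→8 c→5  [P4 ends]
  5='acc' goto b→6
  6='accb' goto ·  [P1 ends]
  7='b' goto ·  [P2 ends]
  8='acb' goto a→9
  9='acba' goto a→10
  10='acbaa' goto ·  [P3 ends]
  11='cb' goto a→12
  12='cba' goto b→13
  13='cbab' goto c→14
  14='cbabc' goto b→15
  15='cbabcb' goto ·  [P5 ends]
  16='ab' goto c→17
  17='abc' goto b→18
  18='abcb' goto ·  [P6 ends]

Failure links (BFS by depth):
  fail(1) 'c': from fail(0)=0 chase 'c': 0 ⇒ 0;  out=∅∪out(0)=∅
  fail(3) 'a': from fail(0)=0 chase 'a': 0 ⇒ 0;  out=∅∪out(0)=∅
  fail(7) 'b': from fail(0)=0 chase 'b': 0 ⇒ 0;  out={2}∪out(0)={2}
  fail(2) 'cc': from fail(1)=0 chase 'c': 0 ⇒ 1;  out={0}∪out(1)={0}
  fail(4) 'ac': from fail(3)=0 chase 'c': 0 ⇒ 1;  out={4}∪out(1)={4}
  fail(11) 'cb': from fail(1)=0 chase 'b': 0 ⇒ 7;  out=∅∪out(7)={2}
  fail(16) 'ab': from fail(3)=0 chase 'b': 0 ⇒ 7;  out=∅∪out(7)={2}
  fail(5) 'acc': from fail(4)=1 chase 'c': 1 ⇒ 2;  out=∅∪out(2)={0}
  fail(8) 'acb': from fail(4)=1 chase 'b': 1 ⇒ 11;  out=∅∪out(11)={2}
  fail(12) 'cba': from fail(11)=7 chase 'a': 7→0 ⇒ 3;  out=∅∪out(3)=∅
  fail(17) 'abc': from fail(16)=7 chase 'c': 7→0 ⇒ 1;  out=∅∪out(1)=∅
  fail(6) 'accb': from fail(5)=2 chase 'b': 2→1 ⇒ 11;  out={1}∪out(11)={1,2}
  fail(9) 'acba': from fail(8)=11 chase 'a': 11 ⇒ 12;  out=∅∪out(12)=∅
  fail(13) 'cbab': from fail(12)=3 chase 'b': 3 ⇒ 16;  out=∅∪out(16)={2}
  fail(18) 'abcb': from fail(17)=1 chase 'b': 1 ⇒ 11;  out={6}∪out(11)={2,6}
  fail(10) 'acbaa': from fail(9)=12 chase 'a': 12→3→0 ⇒ 3;  out={3}∪out(3)={3}
  fail(14) 'cbabc': from fail(13)=16 chase 'c': 16 ⇒ 17;  out=∅∪out(17)=∅
  fail(15) 'cbabcb': from fail(14)=17 chase 'b': 17 ⇒ 18;  out={5}∪out(18)={2,5,6}

Run:
i=0 'a': node 0→3
i=1 'a': node 3→3 (via fail)
i=2 'a': node 3→3 (via fail)
i=3 'c': node 3→4  ** P4@[2:3]
i=4 'c': node 4→5  ** P0@[3:4]
i=5 'b': node 5→6  ** P1@[2:5],P2@[5:5]
i=6 'a': node 6→12 (via fail)
i=7 'b': node 12→13  ** P2@[7:7]
i=8 'c': node 13→14
i=9 'a': node 14→3 (via fail)
i=10 'a': node 3→3 (via fail)
i=11 'a': node 3→3 (via fail)
i=12 'a': node 3→3 (via fail)
i=13 'a': node 3→3 (via fail)
i=14 'c': node 3→4  ** P4@[13:14]
i=15 'c': node 4→5  ** P0@[14:15]
i=16 'a': node 5→3 (via fail)
i=17 'c': node 3→4  ** P4@[16:17]
i=18 'b': node 4→8  ** P2@[18:18]
i=19 'b': node 8→7 (via fail)  ** P2@[19:19]
i=20 'a': node 7→3 (via fail)
i=21 'c': node 3→4  ** P4@[20:21]
i=22 'b': node 4→8  ** P2@[22:22]
i=23 'c': node 8→1 (via fail)
i=24 'c': node 1→2  ** P0@[23:24]
i=25 'a': node 2→3 (via fail)
i=26 'c': node 3→4  ** P4@[25:26]
i=27 'a': node 4→3 (via fail)
i=28 'c': node 3→4  ** P4@[27:28]
i=29 'b': node 4→8  ** P2@[29:29]
i=30 'a': node 8→9
i=31 'a': node 9→10  ** P3@[27:31]
i=32 'a': node 10→3 (via fail)
i=33 'c': node 3→4  ** P4@[32:33]
i=34 'b': node 4→8  ** P2@[34:34]
i=35 'a': node 8→9
i=36 'a': node 9→10  ** P3@[32:36]
i=37 'b': node 10→16 (via fail)  ** P2@[37:37]
i=38 'a': node 16→3 (via fail)
i=39 'c': node 3→4  ** P4@[38:39]
i=40 'b': node 4→8  ** P2@[40:40]

Result: [[3,4],[4,0],[5,1],[5,2],[7,2],[14,4],[15,0],[17,4],[18,2],[19,2],[21,4],[22,2],[24,0],[26,4],[28,4],[29,2],[31,3],[33,4],[34,2],[36,3],[37,2],[39,4],[40,2]]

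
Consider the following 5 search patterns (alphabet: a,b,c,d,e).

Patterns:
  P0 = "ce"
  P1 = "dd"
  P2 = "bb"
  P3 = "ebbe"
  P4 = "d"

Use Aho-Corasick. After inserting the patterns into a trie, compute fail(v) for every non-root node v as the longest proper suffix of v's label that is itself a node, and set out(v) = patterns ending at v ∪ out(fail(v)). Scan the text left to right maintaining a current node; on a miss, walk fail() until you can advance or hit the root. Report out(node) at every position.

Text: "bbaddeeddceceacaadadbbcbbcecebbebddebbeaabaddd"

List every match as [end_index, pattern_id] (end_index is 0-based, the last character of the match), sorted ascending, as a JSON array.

Build automaton:
Trie nodes:
  0='ε' goto b→5 c→1 d→3 e→7
  1='c' goto e→2
  2='ce' goto ·  ←P0
  3='d' goto d→4  ←P4
  4='dd' goto ·  ←P1
  5='b' goto b→6
  6='bb' goto ·  ←P2
  7='e' goto b→8
  8='eb' goto b→9
  9='ebb' goto e→10
  10='ebbe' goto ·  ←P3

Failure links (BFS by depth):
  n1('c'): parent n0 fail=0; on 'c' 0 → fail=0;  out ∅∪∅=∅
  n3('d'): parent n0 fail=0; on 'd' 0 → fail=0;  out {4}∪∅={4}
  n5('b'): parent n0 fail=0; on 'b' 0 → fail=0;  out ∅∪∅=∅
  n7('e'): parent n0 fail=0; on 'e' 0 → fail=0;  out ∅∪∅=∅
  n2('ce'): parent n1 fail=0; on 'e' 0 → fail=7;  out {0}∪∅={0}
  n4('dd'): parent n3 fail=0; on 'd' 0 → fail=3;  out {1}∪{4}={1,4}
  n6('bb'): parent n5 fail=0; on 'b' 0 → fail=5;  out {2}∪∅={2}
  n8('eb'): parent n7 fail=0; on 'b' 0 → fail=5;  out ∅∪∅=∅
  n9('ebb'): parent n8 fail=5; on 'b' 5 → fail=6;  out ∅∪{2}={2}
  n10('ebbe'): parent n9 fail=6; on 'e' 6→5→0 → fail=7;  out {3}∪∅={3}

Text stream:
i=0 'b': node 0→5
i=1 'b': node 5→6  emit P2@[0:1]
i=2 'a': node 6→0 (fail-walked)
i=3 'd': node 0→3  emit P4@[3:3]
i=4 'd': node 3→4  emit P1@[3:4],P4@[4:4]
i=5 'e': node 4→7 (fail-walked)
i=6 'e': node 7→7 (fail-walked)
i=7 'd': node 7→3 (fail-walked)  emit P4@[7:7]
i=8 'd': node 3→4  emit P1@[7:8],P4@[8:8]
i=9 'c': node 4→1 (fail-walked)
i=10 'e': node 1→2  emit P0@[9:10]
i=11 'c': node 2→1 (fail-walked)
i=12 'e': node 1→2  emit P0@[11:12]
i=13 'a': node 2→0 (fail-walked)
i=14 'c': node 0→1
i=15 'a': node 1→0 (fail-walked)
i=16 'a': node 0→0
i=17 'd': node 0→3  emit P4@[17:17]
i=18 'a': node 3→0 (fail-walked)
i=19 'd': node 0→3  emit P4@[19:19]
i=20 'b': node 3→5 (fail-walked)
i=21 'b': node 5→6  emit P2@[20:21]
i=22 'c': node 6→1 (fail-walked)
i=23 'b': node 1→5 (fail-walked)
i=24 'b': node 5→6  emit P2@[23:24]
i=25 'c': node 6→1 (fail-walked)
i=26 'e': node 1→2  emit P0@[25:26]
i=27 'c': node 2→1 (fail-walked)
i=28 'e': node 1→2  emit P0@[27:28]
i=29 'b': node 2→8 (fail-walked)
i=30 'b': node 8→9  emit P2@[29:30]
i=31 'e': node 9→10  emit P3@[28:31]
i=32 'b': node 10→8 (fail-walked)
i=33 'd': node 8→3 (fail-walked)  emit P4@[33:33]
i=34 'd': node 3→4  emit P1@[33:34],P4@[34:34]
i=35 'e': node 4→7 (fail-walked)
i=36 'b': node 7→8
i=37 'b': node 8→9  emit P2@[36:37]
i=38 'e': node 9→10  emit P3@[35:38]
i=39 'a': node 10→0 (fail-walked)
i=40 'a': node 0→0
i=41 'b': node 0→5
i=42 'a': node 5→0 (fail-walked)
i=43 'd': node 0→3  emit P4@[43:43]
i=44 'd': node 3→4  emit P1@[43:44],P4@[44:44]
i=45 'd': node 4→4 (fail-walked)  emit P1@[44:45],P4@[45:45]

Matches: [[1,2],[3,4],[4,1],[4,4],[7,4],[8,1],[8,4],[10,0],[12,0],[17,4],[19,4],[21,2],[24,2],[26,0],[28,0],[30,2],[31,3],[33,4],[34,1],[34,4],[37,2],[38,3],[43,4],[44,1],[44,4],[45,1],[45,4]]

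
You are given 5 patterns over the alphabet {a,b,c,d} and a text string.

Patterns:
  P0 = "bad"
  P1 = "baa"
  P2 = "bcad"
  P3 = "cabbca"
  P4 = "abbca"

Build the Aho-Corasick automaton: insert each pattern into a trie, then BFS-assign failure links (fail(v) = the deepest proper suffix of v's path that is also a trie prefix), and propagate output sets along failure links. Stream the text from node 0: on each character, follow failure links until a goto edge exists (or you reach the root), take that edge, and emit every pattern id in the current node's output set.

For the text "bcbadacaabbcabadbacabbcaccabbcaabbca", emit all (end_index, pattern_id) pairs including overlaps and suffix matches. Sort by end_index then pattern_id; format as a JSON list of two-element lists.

Construct AC machine:
Trie nodes:
  0='ε' goto a→14 b→1 c→8
  1='b' goto a→2 c→5
  2='ba' goto a→4 d→3
  3='bad' goto ·  [P0 ends]
  4='baa' goto ·  [P1 ends]
  5='bc' goto a→6
  6='bca' goto d→7
  7='bcad' goto ·  [P2 ends]
  8='c' goto a→9
  9='ca' goto b→10
  10='cab' goto b→11
  11='cabb' goto c→12
  12='cabbc' goto a→13
  13='cabbca' goto ·  [P3 ends]
  14='a' goto b→15
  15='ab' goto b→16
  16='abb' goto c→17
  17='abbc' goto a→18
  18='abbca' goto ·  [P4 ends]

BFS fail/out derivation:
  n1('b'): parent n0 fail=0; on 'b' 0 → fail=0;  out ∅∪∅=∅
  n8('c'): parent n0 fail=0; on 'c' 0 → fail=0;  out ∅∪∅=∅
  n14('a'): parent n0 fail=0; on 'a' 0 → fail=0;  out ∅∪∅=∅
  n2('ba'): parent n1 fail=0; on 'a' 0 → fail=14;  out ∅∪∅=∅
  n5('bc'): parent n1 fail=0; on 'c' 0 → fail=8;  out ∅∪∅=∅
  n9('ca'): parent n8 fail=0; on 'a' 0 → fail=14;  out ∅∪∅=∅
  n15('ab'): parent n14 fail=0; on 'b' 0 → fail=1;  out ∅∪∅=∅
  n3('bad'): parent n2 fail=14; on 'd' 14→0 → fail=0;  out {0}∪∅={0}
  n4('baa'): parent n2 fail=14; on 'a' 14→0 → fail=14;  out {1}∪∅={1}
  n6('bca'): parent n5 fail=8; on 'a' 8 → fail=9;  out ∅∪∅=∅
  n10('cab'): parent n9 fail=14; on 'b' 14 → fail=15;  out ∅∪∅=∅
  n16('abb'): parent n15 fail=1; on 'b' 1→0 → fail=1;  out ∅∪∅=∅
  n7('bcad'): parent n6 fail=9; on 'd' 9→14→0 → fail=0;  out {2}∪∅={2}
  n11('cabb'): parent n10 fail=15; on 'b' 15 → fail=16;  out ∅∪∅=∅
  n17('abbc'): parent n16 fail=1; on 'c' 1 → fail=5;  out ∅∪∅=∅
  n12('cabbc'): parent n11 fail=16; on 'c' 16 → fail=17;  out ∅∪∅=∅
  n18('abbca'): parent n17 fail=5; on 'a' 5 → fail=6;  out {4}∪∅={4}
  n13('cabbca'): parent n12 fail=17; on 'a' 17 → fail=18;  out {3}∪{4}={3,4}

Scan:
i=0 'b': node 0→1
i=1 'c': node 1→5
i=2 'b': node 5→1 (via fail)
i=3 'a': node 1→2
i=4 'd': node 2→3  ** P0@[2:4]
i=5 'a': node 3→14 (via fail)
i=6 'c': node 14→8 (via fail)
i=7 'a': node 8→9
i=8 'a': node 9→14 (via fail)
i=9 'b': node 14→15
i=10 'b': node 15→16
i=11 'c': node 16→17
i=12 'a': node 17→18  ** P4@[8:12]
i=13 'b': node 18→10 (via fail)
i=14 'a': node 10→2 (via fail)
i=15 'd': node 2→3  ** P0@[13:15]
i=16 'b': node 3→1 (via fail)
i=17 'a': node 1→2
i=18 'c': node 2→8 (via fail)
i=19 'a': node 8→9
i=20 'b': node 9→10
i=21 'b': node 10→11
i=22 'c': node 11→12
i=23 'a': node 12→13  ** P3@[18:23],P4@[19:23]
i=24 'c': node 13→8 (via fail)
i=25 'c': node 8→8 (via fail)
i=26 'a': node 8→9
i=27 'b': node 9→10
i=28 'b': node 10→11
i=29 'c': node 11→12
i=30 'a': node 12→13  ** P3@[25:30],P4@[26:30]
i=31 'a': node 13→14 (via fail)
i=32 'b': node 14→15
i=33 'b': node 15→16
i=34 'c': node 16→17
i=35 'a': node 17→18  ** P4@[31:35]

Result: [[4,0],[12,4],[15,0],[23,3],[23,4],[30,3],[30,4],[35,4]]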